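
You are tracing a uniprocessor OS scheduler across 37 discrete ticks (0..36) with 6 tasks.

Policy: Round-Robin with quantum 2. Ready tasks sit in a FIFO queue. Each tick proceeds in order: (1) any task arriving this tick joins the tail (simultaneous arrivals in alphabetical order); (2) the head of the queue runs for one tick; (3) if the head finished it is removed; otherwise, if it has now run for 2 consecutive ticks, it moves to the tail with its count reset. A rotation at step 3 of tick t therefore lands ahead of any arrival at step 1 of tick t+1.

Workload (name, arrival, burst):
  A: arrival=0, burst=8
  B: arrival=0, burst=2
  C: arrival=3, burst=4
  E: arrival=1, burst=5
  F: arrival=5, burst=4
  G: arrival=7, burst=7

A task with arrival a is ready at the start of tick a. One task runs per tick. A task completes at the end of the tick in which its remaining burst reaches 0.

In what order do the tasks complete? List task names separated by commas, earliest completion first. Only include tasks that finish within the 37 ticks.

completion order = B, C, F, E, A, G

t=0: queue=[A,B] q_used=0 → run A
t=1: queue=[A,B,E] q_used=1 → run A
t=2: queue=[B,E,A] q_used=0 → run B
t=3: queue=[B,E,A,C] q_used=1 → run B
t=4: queue=[E,A,C] q_used=0 → run E
t=5: queue=[E,A,C,F] q_used=1 → run E
t=6: queue=[A,C,F,E] q_used=0 → run A
t=7: queue=[A,C,F,E,G] q_used=1 → run A
t=8: queue=[C,F,E,G,A] q_used=0 → run C
t=9: queue=[C,F,E,G,A] q_used=1 → run C
t=10: queue=[F,E,G,A,C] q_used=0 → run F
t=11: queue=[F,E,G,A,C] q_used=1 → run F
t=12: queue=[E,G,A,C,F] q_used=0 → run E
t=13: queue=[E,G,A,C,F] q_used=1 → run E
t=14: queue=[G,A,C,F,E] q_used=0 → run G
t=15: queue=[G,A,C,F,E] q_used=1 → run G
t=16: queue=[A,C,F,E,G] q_used=0 → run A
t=17: queue=[A,C,F,E,G] q_used=1 → run A
t=18: queue=[C,F,E,G,A] q_used=0 → run C
t=19: queue=[C,F,E,G,A] q_used=1 → run C
t=20: queue=[F,E,G,A] q_used=0 → run F
t=21: queue=[F,E,G,A] q_used=1 → run F
t=22: queue=[E,G,A] q_used=0 → run E
t=23: queue=[G,A] q_used=0 → run G
t=24: queue=[G,A] q_used=1 → run G
t=25: queue=[A,G] q_used=0 → run A
t=26: queue=[A,G] q_used=1 → run A
t=27: queue=[G] q_used=0 → run G
t=28: queue=[G] q_used=1 → run G
t=29: queue=[G] q_used=0 → run G
t=30: (idle)
t=31: (idle)
t=32: (idle)
t=33: (idle)
t=34: (idle)
t=35: (idle)
t=36: (idle)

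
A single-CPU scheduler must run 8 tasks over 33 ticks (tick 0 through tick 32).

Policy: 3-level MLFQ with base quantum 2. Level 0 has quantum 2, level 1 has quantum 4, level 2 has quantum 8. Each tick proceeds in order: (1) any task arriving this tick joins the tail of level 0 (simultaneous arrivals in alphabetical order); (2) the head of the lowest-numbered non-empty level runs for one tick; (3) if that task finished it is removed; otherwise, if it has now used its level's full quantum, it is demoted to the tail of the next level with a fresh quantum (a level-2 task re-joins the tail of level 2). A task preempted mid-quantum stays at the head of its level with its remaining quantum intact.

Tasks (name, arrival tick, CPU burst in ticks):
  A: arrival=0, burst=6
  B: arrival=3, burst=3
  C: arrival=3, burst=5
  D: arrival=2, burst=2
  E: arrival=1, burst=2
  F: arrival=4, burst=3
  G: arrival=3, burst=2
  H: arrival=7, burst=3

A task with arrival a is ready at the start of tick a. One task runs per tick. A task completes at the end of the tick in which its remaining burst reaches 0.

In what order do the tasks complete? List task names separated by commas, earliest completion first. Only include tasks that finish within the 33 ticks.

t=0: L0/L1/L2 = A/-/- → run A
t=1: L0/L1/L2 = AE/-/- → run A
t=2: L0/L1/L2 = ED/A/- → run E
t=3: L0/L1/L2 = EDBCG/A/- → run E
t=4: L0/L1/L2 = DBCGF/A/- → run D
t=5: L0/L1/L2 = DBCGF/A/- → run D
t=6: L0/L1/L2 = BCGF/A/- → run B
t=7: L0/L1/L2 = BCGFH/A/- → run B
t=8: L0/L1/L2 = CGFH/AB/- → run C
t=9: L0/L1/L2 = CGFH/AB/- → run C
t=10: L0/L1/L2 = GFH/ABC/- → run G
t=11: L0/L1/L2 = GFH/ABC/- → run G
t=12: L0/L1/L2 = FH/ABC/- → run F
t=13: L0/L1/L2 = FH/ABC/- → run F
t=14: L0/L1/L2 = H/ABCF/- → run H
t=15: L0/L1/L2 = H/ABCF/- → run H
t=16: L0/L1/L2 = -/ABCFH/- → run A
t=17: L0/L1/L2 = -/ABCFH/- → run A
t=18: L0/L1/L2 = -/ABCFH/- → run A
t=19: L0/L1/L2 = -/ABCFH/- → run A
t=20: L0/L1/L2 = -/BCFH/- → run B
t=21: L0/L1/L2 = -/CFH/- → run C
t=22: L0/L1/L2 = -/CFH/- → run C
t=23: L0/L1/L2 = -/CFH/- → run C
t=24: L0/L1/L2 = -/FH/- → run F
t=25: L0/L1/L2 = -/H/- → run H
t=26: (idle)
t=27: (idle)
t=28: (idle)
t=29: (idle)
t=30: (idle)
t=31: (idle)
t=32: (idle)

completion order = E, D, G, A, B, C, F, H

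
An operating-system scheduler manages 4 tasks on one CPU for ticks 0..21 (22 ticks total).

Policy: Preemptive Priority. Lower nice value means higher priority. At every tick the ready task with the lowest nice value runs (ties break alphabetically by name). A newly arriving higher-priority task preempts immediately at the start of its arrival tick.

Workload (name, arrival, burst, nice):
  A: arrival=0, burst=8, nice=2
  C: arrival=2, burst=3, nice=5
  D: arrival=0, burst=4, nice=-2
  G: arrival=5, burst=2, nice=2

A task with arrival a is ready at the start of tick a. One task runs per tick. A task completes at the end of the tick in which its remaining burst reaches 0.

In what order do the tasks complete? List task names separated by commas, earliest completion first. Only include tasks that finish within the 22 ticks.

completion order = D, A, G, C

t=0: ready={A,D} → run D
t=1: ready={A,D} → run D
t=2: ready={A,C,D} → run D
t=3: ready={A,C,D} → run D
t=4: ready={A,C} → run A
t=5: ready={A,C,G} → run A
t=6: ready={A,C,G} → run A
t=7: ready={A,C,G} → run A
t=8: ready={A,C,G} → run A
t=9: ready={A,C,G} → run A
t=10: ready={A,C,G} → run A
t=11: ready={A,C,G} → run A
t=12: ready={C,G} → run G
t=13: ready={C,G} → run G
t=14: ready={C} → run C
t=15: ready={C} → run C
t=16: ready={C} → run C
t=17: (idle)
t=18: (idle)
t=19: (idle)
t=20: (idle)
t=21: (idle)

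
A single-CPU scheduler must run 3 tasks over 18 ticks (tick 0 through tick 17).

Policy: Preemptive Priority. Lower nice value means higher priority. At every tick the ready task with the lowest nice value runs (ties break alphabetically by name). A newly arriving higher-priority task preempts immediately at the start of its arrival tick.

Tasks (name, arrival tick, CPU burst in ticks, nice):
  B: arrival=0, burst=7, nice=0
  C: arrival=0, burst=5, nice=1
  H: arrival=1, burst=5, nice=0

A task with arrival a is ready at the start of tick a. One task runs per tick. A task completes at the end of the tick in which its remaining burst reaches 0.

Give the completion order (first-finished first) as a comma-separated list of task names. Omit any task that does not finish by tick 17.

t=0: ready={B,C} → run B
t=1: ready={B,C,H} → run B
t=2: ready={B,C,H} → run B
t=3: ready={B,C,H} → run B
t=4: ready={B,C,H} → run B
t=5: ready={B,C,H} → run B
t=6: ready={B,C,H} → run B
t=7: ready={C,H} → run H
t=8: ready={C,H} → run H
t=9: ready={C,H} → run H
t=10: ready={C,H} → run H
t=11: ready={C,H} → run H
t=12: ready={C} → run C
t=13: ready={C} → run C
t=14: ready={C} → run C
t=15: ready={C} → run C
t=16: ready={C} → run C
t=17: (idle)

completion order = B, H, C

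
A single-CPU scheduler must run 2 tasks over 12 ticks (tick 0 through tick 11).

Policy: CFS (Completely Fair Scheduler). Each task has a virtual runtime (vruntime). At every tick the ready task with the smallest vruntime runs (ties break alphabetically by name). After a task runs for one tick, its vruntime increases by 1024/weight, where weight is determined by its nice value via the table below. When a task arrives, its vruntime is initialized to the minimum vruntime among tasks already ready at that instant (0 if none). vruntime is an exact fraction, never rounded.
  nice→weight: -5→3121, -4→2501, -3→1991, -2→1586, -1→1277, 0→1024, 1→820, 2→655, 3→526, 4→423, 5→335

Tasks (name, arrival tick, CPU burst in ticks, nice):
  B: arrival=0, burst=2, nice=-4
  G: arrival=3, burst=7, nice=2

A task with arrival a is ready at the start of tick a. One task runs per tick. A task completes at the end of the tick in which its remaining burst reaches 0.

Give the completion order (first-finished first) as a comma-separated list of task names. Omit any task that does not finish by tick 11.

t=0: vr[B=0] → run B
t=1: vr[B=1024/2501] → run B
t=2: (idle)
t=3: vr[G=0] → run G
t=4: vr[G=1024/655] → run G
t=5: vr[G=2048/655] → run G
t=6: vr[G=3072/655] → run G
t=7: vr[G=4096/655] → run G
t=8: vr[G=1024/131] → run G
t=9: vr[G=6144/655] → run G
t=10: (idle)
t=11: (idle)

completion order = B, G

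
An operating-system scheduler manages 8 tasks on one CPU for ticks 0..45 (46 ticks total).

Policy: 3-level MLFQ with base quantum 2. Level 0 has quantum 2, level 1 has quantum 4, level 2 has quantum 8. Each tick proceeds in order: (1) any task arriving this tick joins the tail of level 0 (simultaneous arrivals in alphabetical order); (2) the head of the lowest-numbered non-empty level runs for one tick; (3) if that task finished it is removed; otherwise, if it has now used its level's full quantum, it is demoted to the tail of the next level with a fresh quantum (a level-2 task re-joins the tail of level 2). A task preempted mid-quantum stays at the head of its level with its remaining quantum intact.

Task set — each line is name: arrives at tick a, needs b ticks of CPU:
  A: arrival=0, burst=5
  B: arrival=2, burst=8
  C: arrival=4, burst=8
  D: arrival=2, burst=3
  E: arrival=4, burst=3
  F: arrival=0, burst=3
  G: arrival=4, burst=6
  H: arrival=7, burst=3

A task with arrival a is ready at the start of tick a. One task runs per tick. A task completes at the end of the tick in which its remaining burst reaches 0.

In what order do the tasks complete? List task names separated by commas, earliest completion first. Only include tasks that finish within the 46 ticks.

completion order = A, F, D, E, G, H, B, C

t=0: L0/L1/L2 = AF/-/- → run A
t=1: L0/L1/L2 = AF/-/- → run A
t=2: L0/L1/L2 = FBD/A/- → run F
t=3: L0/L1/L2 = FBD/A/- → run F
t=4: L0/L1/L2 = BDCEG/AF/- → run B
t=5: L0/L1/L2 = BDCEG/AF/- → run B
t=6: L0/L1/L2 = DCEG/AFB/- → run D
t=7: L0/L1/L2 = DCEGH/AFB/- → run D
t=8: L0/L1/L2 = CEGH/AFBD/- → run C
t=9: L0/L1/L2 = CEGH/AFBD/- → run C
t=10: L0/L1/L2 = EGH/AFBDC/- → run E
t=11: L0/L1/L2 = EGH/AFBDC/- → run E
t=12: L0/L1/L2 = GH/AFBDCE/- → run G
t=13: L0/L1/L2 = GH/AFBDCE/- → run G
t=14: L0/L1/L2 = H/AFBDCEG/- → run H
t=15: L0/L1/L2 = H/AFBDCEG/- → run H
t=16: L0/L1/L2 = -/AFBDCEGH/- → run A
t=17: L0/L1/L2 = -/AFBDCEGH/- → run A
t=18: L0/L1/L2 = -/AFBDCEGH/- → run A
t=19: L0/L1/L2 = -/FBDCEGH/- → run F
t=20: L0/L1/L2 = -/BDCEGH/- → run B
t=21: L0/L1/L2 = -/BDCEGH/- → run B
t=22: L0/L1/L2 = -/BDCEGH/- → run B
t=23: L0/L1/L2 = -/BDCEGH/- → run B
t=24: L0/L1/L2 = -/DCEGH/B → run D
t=25: L0/L1/L2 = -/CEGH/B → run C
t=26: L0/L1/L2 = -/CEGH/B → run C
t=27: L0/L1/L2 = -/CEGH/B → run C
t=28: L0/L1/L2 = -/CEGH/B → run C
t=29: L0/L1/L2 = -/EGH/BC → run E
t=30: L0/L1/L2 = -/GH/BC → run G
t=31: L0/L1/L2 = -/GH/BC → run G
t=32: L0/L1/L2 = -/GH/BC → run G
t=33: L0/L1/L2 = -/GH/BC → run G
t=34: L0/L1/L2 = -/H/BC → run H
t=35: L0/L1/L2 = -/-/BC → run B
t=36: L0/L1/L2 = -/-/BC → run B
t=37: L0/L1/L2 = -/-/C → run C
t=38: L0/L1/L2 = -/-/C → run C
t=39: (idle)
t=40: (idle)
t=41: (idle)
t=42: (idle)
t=43: (idle)
t=44: (idle)
t=45: (idle)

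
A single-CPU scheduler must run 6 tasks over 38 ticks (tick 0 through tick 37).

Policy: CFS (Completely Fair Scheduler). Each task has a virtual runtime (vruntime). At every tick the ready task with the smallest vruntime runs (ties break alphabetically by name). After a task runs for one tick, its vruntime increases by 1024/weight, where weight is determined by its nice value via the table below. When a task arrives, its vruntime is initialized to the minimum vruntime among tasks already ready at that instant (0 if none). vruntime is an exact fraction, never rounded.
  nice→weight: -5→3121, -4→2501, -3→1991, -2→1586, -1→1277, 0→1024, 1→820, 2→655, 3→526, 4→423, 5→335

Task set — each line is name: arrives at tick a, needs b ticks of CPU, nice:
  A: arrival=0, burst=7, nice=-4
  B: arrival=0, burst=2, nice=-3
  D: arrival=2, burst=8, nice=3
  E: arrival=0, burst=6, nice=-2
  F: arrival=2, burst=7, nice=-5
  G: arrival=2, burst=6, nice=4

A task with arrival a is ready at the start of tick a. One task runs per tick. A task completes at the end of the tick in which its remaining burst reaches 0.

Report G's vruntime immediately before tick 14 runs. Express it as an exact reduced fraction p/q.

vruntime(G, start of tick 14) = 1024/423

t=0: vr[A=0 B=0 E=0] → run A
t=1: vr[A=1024/2501 B=0 E=0] → run B
t=2: vr[A=1024/2501 B=1024/1991 D=0 E=0 F=0 G=0] → run D
t=3: vr[A=1024/2501 B=1024/1991 D=512/263 E=0 F=0 G=0] → run E
t=4: vr[A=1024/2501 B=1024/1991 D=512/263 E=512/793 F=0 G=0] → run F
t=5: vr[A=1024/2501 B=1024/1991 D=512/263 E=512/793 F=1024/3121 G=0] → run G
t=6: vr[A=1024/2501 B=1024/1991 D=512/263 E=512/793 F=1024/3121 G=1024/423] → run F
t=7: vr[A=1024/2501 B=1024/1991 D=512/263 E=512/793 F=2048/3121 G=1024/423] → run A
t=8: vr[A=2048/2501 B=1024/1991 D=512/263 E=512/793 F=2048/3121 G=1024/423] → run B
t=9: vr[A=2048/2501 D=512/263 E=512/793 F=2048/3121 G=1024/423] → run E
t=10: vr[A=2048/2501 D=512/263 E=1024/793 F=2048/3121 G=1024/423] → run F
t=11: vr[A=2048/2501 D=512/263 E=1024/793 F=3072/3121 G=1024/423] → run A
t=12: vr[A=3072/2501 D=512/263 E=1024/793 F=3072/3121 G=1024/423] → run F
t=13: vr[A=3072/2501 D=512/263 E=1024/793 F=4096/3121 G=1024/423] → run A
t=14: vr[A=4096/2501 D=512/263 E=1024/793 F=4096/3121 G=1024/423] → run E
t=15: vr[A=4096/2501 D=512/263 E=1536/793 F=4096/3121 G=1024/423] → run F
t=16: vr[A=4096/2501 D=512/263 E=1536/793 F=5120/3121 G=1024/423] → run A
t=17: vr[A=5120/2501 D=512/263 E=1536/793 F=5120/3121 G=1024/423] → run F
t=18: vr[A=5120/2501 D=512/263 E=1536/793 F=6144/3121 G=1024/423] → run E
t=19: vr[A=5120/2501 D=512/263 E=2048/793 F=6144/3121 G=1024/423] → run D
t=20: vr[A=5120/2501 D=1024/263 E=2048/793 F=6144/3121 G=1024/423] → run F
t=21: vr[A=5120/2501 D=1024/263 E=2048/793 G=1024/423] → run A
t=22: vr[A=6144/2501 D=1024/263 E=2048/793 G=1024/423] → run G
t=23: vr[A=6144/2501 D=1024/263 E=2048/793 G=2048/423] → run A
t=24: vr[D=1024/263 E=2048/793 G=2048/423] → run E
t=25: vr[D=1024/263 E=2560/793 G=2048/423] → run E
t=26: vr[D=1024/263 G=2048/423] → run D
t=27: vr[D=1536/263 G=2048/423] → run G
t=28: vr[D=1536/263 G=1024/141] → run D
t=29: vr[D=2048/263 G=1024/141] → run G
t=30: vr[D=2048/263 G=4096/423] → run D
t=31: vr[D=2560/263 G=4096/423] → run G
t=32: vr[D=2560/263 G=5120/423] → run D
t=33: vr[D=3072/263 G=5120/423] → run D
t=34: vr[D=3584/263 G=5120/423] → run G
t=35: vr[D=3584/263] → run D
t=36: (idle)
t=37: (idle)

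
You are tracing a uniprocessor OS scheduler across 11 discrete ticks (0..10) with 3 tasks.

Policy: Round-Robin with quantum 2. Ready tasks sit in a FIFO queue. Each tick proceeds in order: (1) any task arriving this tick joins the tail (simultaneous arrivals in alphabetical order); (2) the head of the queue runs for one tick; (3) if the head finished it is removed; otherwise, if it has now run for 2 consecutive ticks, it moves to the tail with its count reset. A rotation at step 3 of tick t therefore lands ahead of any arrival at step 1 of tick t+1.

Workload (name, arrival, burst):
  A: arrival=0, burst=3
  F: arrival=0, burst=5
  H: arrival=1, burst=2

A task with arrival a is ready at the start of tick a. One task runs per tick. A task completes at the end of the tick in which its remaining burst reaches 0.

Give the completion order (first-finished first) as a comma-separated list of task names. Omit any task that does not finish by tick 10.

t=0: queue=[A,F] q_used=0 → run A
t=1: queue=[A,F,H] q_used=1 → run A
t=2: queue=[F,H,A] q_used=0 → run F
t=3: queue=[F,H,A] q_used=1 → run F
t=4: queue=[H,A,F] q_used=0 → run H
t=5: queue=[H,A,F] q_used=1 → run H
t=6: queue=[A,F] q_used=0 → run A
t=7: queue=[F] q_used=0 → run F
t=8: queue=[F] q_used=1 → run F
t=9: queue=[F] q_used=0 → run F
t=10: (idle)

completion order = H, A, F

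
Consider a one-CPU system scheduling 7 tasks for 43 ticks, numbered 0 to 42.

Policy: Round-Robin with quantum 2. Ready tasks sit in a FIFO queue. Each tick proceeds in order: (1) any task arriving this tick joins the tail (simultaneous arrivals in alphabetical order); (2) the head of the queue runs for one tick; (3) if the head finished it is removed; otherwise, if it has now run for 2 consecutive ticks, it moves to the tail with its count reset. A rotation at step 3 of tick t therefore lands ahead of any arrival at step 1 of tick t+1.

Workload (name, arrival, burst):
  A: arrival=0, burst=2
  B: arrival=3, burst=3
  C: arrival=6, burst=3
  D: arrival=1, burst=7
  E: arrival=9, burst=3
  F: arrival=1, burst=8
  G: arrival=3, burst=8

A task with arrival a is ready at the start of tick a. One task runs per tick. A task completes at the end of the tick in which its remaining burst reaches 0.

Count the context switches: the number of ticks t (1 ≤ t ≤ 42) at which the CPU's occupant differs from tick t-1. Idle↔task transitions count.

t=0: queue=[A] q_used=0 → run A
t=1: queue=[A,D,F] q_used=1 → run A
t=2: queue=[D,F] q_used=0 → run D
t=3: queue=[D,F,B,G] q_used=1 → run D
t=4: queue=[F,B,G,D] q_used=0 → run F
t=5: queue=[F,B,G,D] q_used=1 → run F
t=6: queue=[B,G,D,F,C] q_used=0 → run B
t=7: queue=[B,G,D,F,C] q_used=1 → run B
t=8: queue=[G,D,F,C,B] q_used=0 → run G
t=9: queue=[G,D,F,C,B,E] q_used=1 → run G
t=10: queue=[D,F,C,B,E,G] q_used=0 → run D
t=11: queue=[D,F,C,B,E,G] q_used=1 → run D
t=12: queue=[F,C,B,E,G,D] q_used=0 → run F
t=13: queue=[F,C,B,E,G,D] q_used=1 → run F
t=14: queue=[C,B,E,G,D,F] q_used=0 → run C
t=15: queue=[C,B,E,G,D,F] q_used=1 → run C
t=16: queue=[B,E,G,D,F,C] q_used=0 → run B
t=17: queue=[E,G,D,F,C] q_used=0 → run E
t=18: queue=[E,G,D,F,C] q_used=1 → run E
t=19: queue=[G,D,F,C,E] q_used=0 → run G
t=20: queue=[G,D,F,C,E] q_used=1 → run G
t=21: queue=[D,F,C,E,G] q_used=0 → run D
t=22: queue=[D,F,C,E,G] q_used=1 → run D
t=23: queue=[F,C,E,G,D] q_used=0 → run F
t=24: queue=[F,C,E,G,D] q_used=1 → run F
t=25: queue=[C,E,G,D,F] q_used=0 → run C
t=26: queue=[E,G,D,F] q_used=0 → run E
t=27: queue=[G,D,F] q_used=0 → run G
t=28: queue=[G,D,F] q_used=1 → run G
t=29: queue=[D,F,G] q_used=0 → run D
t=30: queue=[F,G] q_used=0 → run F
t=31: queue=[F,G] q_used=1 → run F
t=32: queue=[G] q_used=0 → run G
t=33: queue=[G] q_used=1 → run G
t=34: (idle)
t=35: (idle)
t=36: (idle)
t=37: (idle)
t=38: (idle)
t=39: (idle)
t=40: (idle)
t=41: (idle)
t=42: (idle)

context switches = 19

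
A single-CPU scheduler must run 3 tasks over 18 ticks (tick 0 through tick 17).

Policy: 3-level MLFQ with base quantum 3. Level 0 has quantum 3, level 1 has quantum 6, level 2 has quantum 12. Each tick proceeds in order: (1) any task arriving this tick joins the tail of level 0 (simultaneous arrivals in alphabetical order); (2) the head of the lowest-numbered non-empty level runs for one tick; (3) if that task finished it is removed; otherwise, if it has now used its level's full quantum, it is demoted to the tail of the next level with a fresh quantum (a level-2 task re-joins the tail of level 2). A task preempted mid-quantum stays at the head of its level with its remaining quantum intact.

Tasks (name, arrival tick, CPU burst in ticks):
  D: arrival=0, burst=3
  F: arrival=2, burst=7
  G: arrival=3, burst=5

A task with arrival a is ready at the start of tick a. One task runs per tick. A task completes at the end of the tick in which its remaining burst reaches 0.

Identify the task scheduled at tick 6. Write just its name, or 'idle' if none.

running at tick 6 = G

t=0: L0/L1/L2 = D/-/- → run D
t=1: L0/L1/L2 = D/-/- → run D
t=2: L0/L1/L2 = DF/-/- → run D
t=3: L0/L1/L2 = FG/-/- → run F
t=4: L0/L1/L2 = FG/-/- → run F
t=5: L0/L1/L2 = FG/-/- → run F
t=6: L0/L1/L2 = G/F/- → run G
t=7: L0/L1/L2 = G/F/- → run G
t=8: L0/L1/L2 = G/F/- → run G
t=9: L0/L1/L2 = -/FG/- → run F
t=10: L0/L1/L2 = -/FG/- → run F
t=11: L0/L1/L2 = -/FG/- → run F
t=12: L0/L1/L2 = -/FG/- → run F
t=13: L0/L1/L2 = -/G/- → run G
t=14: L0/L1/L2 = -/G/- → run G
t=15: (idle)
t=16: (idle)
t=17: (idle)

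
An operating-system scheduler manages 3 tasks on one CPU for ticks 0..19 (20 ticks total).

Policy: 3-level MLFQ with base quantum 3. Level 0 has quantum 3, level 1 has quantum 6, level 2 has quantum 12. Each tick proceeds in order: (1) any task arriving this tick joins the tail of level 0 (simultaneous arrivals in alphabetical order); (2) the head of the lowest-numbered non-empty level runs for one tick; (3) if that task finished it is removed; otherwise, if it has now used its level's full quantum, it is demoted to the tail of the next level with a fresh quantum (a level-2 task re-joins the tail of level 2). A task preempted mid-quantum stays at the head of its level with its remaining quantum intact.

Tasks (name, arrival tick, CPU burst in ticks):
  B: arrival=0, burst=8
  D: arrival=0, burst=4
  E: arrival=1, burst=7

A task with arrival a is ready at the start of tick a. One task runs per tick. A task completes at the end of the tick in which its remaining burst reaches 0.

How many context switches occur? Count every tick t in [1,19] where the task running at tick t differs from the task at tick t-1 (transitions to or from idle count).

t=0: L0/L1/L2 = BD/-/- → run B
t=1: L0/L1/L2 = BDE/-/- → run B
t=2: L0/L1/L2 = BDE/-/- → run B
t=3: L0/L1/L2 = DE/B/- → run D
t=4: L0/L1/L2 = DE/B/- → run D
t=5: L0/L1/L2 = DE/B/- → run D
t=6: L0/L1/L2 = E/BD/- → run E
t=7: L0/L1/L2 = E/BD/- → run E
t=8: L0/L1/L2 = E/BD/- → run E
t=9: L0/L1/L2 = -/BDE/- → run B
t=10: L0/L1/L2 = -/BDE/- → run B
t=11: L0/L1/L2 = -/BDE/- → run B
t=12: L0/L1/L2 = -/BDE/- → run B
t=13: L0/L1/L2 = -/BDE/- → run B
t=14: L0/L1/L2 = -/DE/- → run D
t=15: L0/L1/L2 = -/E/- → run E
t=16: L0/L1/L2 = -/E/- → run E
t=17: L0/L1/L2 = -/E/- → run E
t=18: L0/L1/L2 = -/E/- → run E
t=19: (idle)

context switches = 6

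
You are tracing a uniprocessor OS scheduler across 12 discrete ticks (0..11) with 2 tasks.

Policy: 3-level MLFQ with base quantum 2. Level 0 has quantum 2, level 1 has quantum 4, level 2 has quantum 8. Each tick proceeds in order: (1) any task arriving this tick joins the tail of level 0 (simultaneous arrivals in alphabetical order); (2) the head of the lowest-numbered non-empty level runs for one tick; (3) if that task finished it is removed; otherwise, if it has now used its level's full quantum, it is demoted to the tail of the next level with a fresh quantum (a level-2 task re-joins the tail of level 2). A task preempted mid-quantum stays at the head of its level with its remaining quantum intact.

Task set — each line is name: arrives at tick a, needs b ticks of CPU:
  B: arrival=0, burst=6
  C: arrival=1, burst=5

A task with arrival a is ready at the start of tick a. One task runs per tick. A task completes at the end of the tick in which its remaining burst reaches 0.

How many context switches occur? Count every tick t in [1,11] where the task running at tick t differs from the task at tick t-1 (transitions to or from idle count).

context switches = 4

t=0: L0/L1/L2 = B/-/- → run B
t=1: L0/L1/L2 = BC/-/- → run B
t=2: L0/L1/L2 = C/B/- → run C
t=3: L0/L1/L2 = C/B/- → run C
t=4: L0/L1/L2 = -/BC/- → run B
t=5: L0/L1/L2 = -/BC/- → run B
t=6: L0/L1/L2 = -/BC/- → run B
t=7: L0/L1/L2 = -/BC/- → run B
t=8: L0/L1/L2 = -/C/- → run C
t=9: L0/L1/L2 = -/C/- → run C
t=10: L0/L1/L2 = -/C/- → run C
t=11: (idle)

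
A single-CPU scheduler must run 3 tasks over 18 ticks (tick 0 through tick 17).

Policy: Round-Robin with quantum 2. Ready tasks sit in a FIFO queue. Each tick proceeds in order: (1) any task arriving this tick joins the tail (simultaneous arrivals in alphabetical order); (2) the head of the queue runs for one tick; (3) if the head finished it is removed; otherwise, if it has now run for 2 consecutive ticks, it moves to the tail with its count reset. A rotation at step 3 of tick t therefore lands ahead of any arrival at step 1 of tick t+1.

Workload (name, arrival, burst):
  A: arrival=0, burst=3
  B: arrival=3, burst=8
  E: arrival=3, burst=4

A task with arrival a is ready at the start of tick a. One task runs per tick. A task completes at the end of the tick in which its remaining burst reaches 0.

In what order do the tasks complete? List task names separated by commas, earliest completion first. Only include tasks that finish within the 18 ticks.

t=0: queue=[A] q_used=0 → run A
t=1: queue=[A] q_used=1 → run A
t=2: queue=[A] q_used=0 → run A
t=3: queue=[B,E] q_used=0 → run B
t=4: queue=[B,E] q_used=1 → run B
t=5: queue=[E,B] q_used=0 → run E
t=6: queue=[E,B] q_used=1 → run E
t=7: queue=[B,E] q_used=0 → run B
t=8: queue=[B,E] q_used=1 → run B
t=9: queue=[E,B] q_used=0 → run E
t=10: queue=[E,B] q_used=1 → run E
t=11: queue=[B] q_used=0 → run B
t=12: queue=[B] q_used=1 → run B
t=13: queue=[B] q_used=0 → run B
t=14: queue=[B] q_used=1 → run B
t=15: (idle)
t=16: (idle)
t=17: (idle)

completion order = A, E, B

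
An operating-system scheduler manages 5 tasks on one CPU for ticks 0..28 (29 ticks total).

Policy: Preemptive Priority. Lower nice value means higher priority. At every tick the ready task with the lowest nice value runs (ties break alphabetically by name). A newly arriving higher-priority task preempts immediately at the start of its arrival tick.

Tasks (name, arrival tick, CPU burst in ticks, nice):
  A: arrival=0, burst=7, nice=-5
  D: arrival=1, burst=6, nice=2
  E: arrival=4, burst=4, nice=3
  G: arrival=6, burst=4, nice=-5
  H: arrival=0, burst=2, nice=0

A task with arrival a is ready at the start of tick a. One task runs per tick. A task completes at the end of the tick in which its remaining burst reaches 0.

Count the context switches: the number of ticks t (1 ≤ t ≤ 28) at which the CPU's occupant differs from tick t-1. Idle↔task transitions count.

t=0: ready={A,H} → run A
t=1: ready={A,D,H} → run A
t=2: ready={A,D,H} → run A
t=3: ready={A,D,H} → run A
t=4: ready={A,D,E,H} → run A
t=5: ready={A,D,E,H} → run A
t=6: ready={A,D,E,G,H} → run A
t=7: ready={D,E,G,H} → run G
t=8: ready={D,E,G,H} → run G
t=9: ready={D,E,G,H} → run G
t=10: ready={D,E,G,H} → run G
t=11: ready={D,E,H} → run H
t=12: ready={D,E,H} → run H
t=13: ready={D,E} → run D
t=14: ready={D,E} → run D
t=15: ready={D,E} → run D
t=16: ready={D,E} → run D
t=17: ready={D,E} → run D
t=18: ready={D,E} → run D
t=19: ready={E} → run E
t=20: ready={E} → run E
t=21: ready={E} → run E
t=22: ready={E} → run E
t=23: (idle)
t=24: (idle)
t=25: (idle)
t=26: (idle)
t=27: (idle)
t=28: (idle)

context switches = 5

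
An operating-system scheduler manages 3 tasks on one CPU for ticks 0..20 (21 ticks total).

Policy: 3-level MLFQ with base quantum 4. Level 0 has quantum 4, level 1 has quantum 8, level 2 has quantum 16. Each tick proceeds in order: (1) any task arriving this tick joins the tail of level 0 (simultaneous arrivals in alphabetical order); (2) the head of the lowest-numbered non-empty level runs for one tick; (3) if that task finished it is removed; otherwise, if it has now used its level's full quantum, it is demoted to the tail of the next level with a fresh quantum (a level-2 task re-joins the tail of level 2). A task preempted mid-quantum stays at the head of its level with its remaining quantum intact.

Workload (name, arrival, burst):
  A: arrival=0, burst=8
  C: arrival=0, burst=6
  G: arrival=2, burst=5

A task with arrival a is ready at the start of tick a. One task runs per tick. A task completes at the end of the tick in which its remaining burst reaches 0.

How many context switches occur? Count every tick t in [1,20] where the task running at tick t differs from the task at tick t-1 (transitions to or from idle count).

context switches = 6

t=0: L0/L1/L2 = AC/-/- → run A
t=1: L0/L1/L2 = AC/-/- → run A
t=2: L0/L1/L2 = ACG/-/- → run A
t=3: L0/L1/L2 = ACG/-/- → run A
t=4: L0/L1/L2 = CG/A/- → run C
t=5: L0/L1/L2 = CG/A/- → run C
t=6: L0/L1/L2 = CG/A/- → run C
t=7: L0/L1/L2 = CG/A/- → run C
t=8: L0/L1/L2 = G/AC/- → run G
t=9: L0/L1/L2 = G/AC/- → run G
t=10: L0/L1/L2 = G/AC/- → run G
t=11: L0/L1/L2 = G/AC/- → run G
t=12: L0/L1/L2 = -/ACG/- → run A
t=13: L0/L1/L2 = -/ACG/- → run A
t=14: L0/L1/L2 = -/ACG/- → run A
t=15: L0/L1/L2 = -/ACG/- → run A
t=16: L0/L1/L2 = -/CG/- → run C
t=17: L0/L1/L2 = -/CG/- → run C
t=18: L0/L1/L2 = -/G/- → run G
t=19: (idle)
t=20: (idle)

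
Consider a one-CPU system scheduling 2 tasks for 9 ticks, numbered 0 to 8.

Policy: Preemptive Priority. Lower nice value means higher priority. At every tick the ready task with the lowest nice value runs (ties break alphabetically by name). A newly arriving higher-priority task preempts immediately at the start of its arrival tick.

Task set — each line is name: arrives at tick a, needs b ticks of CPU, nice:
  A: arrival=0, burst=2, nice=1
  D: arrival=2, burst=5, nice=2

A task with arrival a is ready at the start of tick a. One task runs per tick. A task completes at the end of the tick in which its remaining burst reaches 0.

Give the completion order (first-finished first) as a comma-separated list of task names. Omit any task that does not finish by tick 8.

t=0: ready={A} → run A
t=1: ready={A} → run A
t=2: ready={D} → run D
t=3: ready={D} → run D
t=4: ready={D} → run D
t=5: ready={D} → run D
t=6: ready={D} → run D
t=7: (idle)
t=8: (idle)

completion order = A, D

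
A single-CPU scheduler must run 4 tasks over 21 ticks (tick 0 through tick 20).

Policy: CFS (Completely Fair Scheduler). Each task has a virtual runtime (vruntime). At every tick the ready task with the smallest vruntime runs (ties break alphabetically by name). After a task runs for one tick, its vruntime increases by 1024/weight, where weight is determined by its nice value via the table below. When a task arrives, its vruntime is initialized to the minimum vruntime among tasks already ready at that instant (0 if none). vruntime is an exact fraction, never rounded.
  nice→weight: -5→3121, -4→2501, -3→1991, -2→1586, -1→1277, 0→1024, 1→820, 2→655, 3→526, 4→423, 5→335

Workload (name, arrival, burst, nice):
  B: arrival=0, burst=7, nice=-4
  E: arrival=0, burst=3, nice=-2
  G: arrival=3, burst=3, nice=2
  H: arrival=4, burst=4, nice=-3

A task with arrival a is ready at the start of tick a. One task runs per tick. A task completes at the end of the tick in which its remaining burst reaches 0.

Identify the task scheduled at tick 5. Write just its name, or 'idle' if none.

running at tick 5 = H

t=0: vr[B=0 E=0] → run B
t=1: vr[B=1024/2501 E=0] → run E
t=2: vr[B=1024/2501 E=512/793] → run B
t=3: vr[B=2048/2501 E=512/793 G=512/793] → run E
t=4: vr[B=2048/2501 E=1024/793 G=512/793 H=512/793] → run G
t=5: vr[B=2048/2501 E=1024/793 G=1147392/519415 H=512/793] → run H
t=6: vr[B=2048/2501 E=1024/793 G=1147392/519415 H=1831424/1578863] → run B
t=7: vr[B=3072/2501 E=1024/793 G=1147392/519415 H=1831424/1578863] → run H
t=8: vr[B=3072/2501 E=1024/793 G=1147392/519415 H=2643456/1578863] → run B
t=9: vr[B=4096/2501 E=1024/793 G=1147392/519415 H=2643456/1578863] → run E
t=10: vr[B=4096/2501 G=1147392/519415 H=2643456/1578863] → run B
t=11: vr[B=5120/2501 G=1147392/519415 H=2643456/1578863] → run H
t=12: vr[B=5120/2501 G=1147392/519415 H=3455488/1578863] → run B
t=13: vr[B=6144/2501 G=1147392/519415 H=3455488/1578863] → run H
t=14: vr[B=6144/2501 G=1147392/519415] → run G
t=15: vr[B=6144/2501 G=1959424/519415] → run B
t=16: vr[G=1959424/519415] → run G
t=17: (idle)
t=18: (idle)
t=19: (idle)
t=20: (idle)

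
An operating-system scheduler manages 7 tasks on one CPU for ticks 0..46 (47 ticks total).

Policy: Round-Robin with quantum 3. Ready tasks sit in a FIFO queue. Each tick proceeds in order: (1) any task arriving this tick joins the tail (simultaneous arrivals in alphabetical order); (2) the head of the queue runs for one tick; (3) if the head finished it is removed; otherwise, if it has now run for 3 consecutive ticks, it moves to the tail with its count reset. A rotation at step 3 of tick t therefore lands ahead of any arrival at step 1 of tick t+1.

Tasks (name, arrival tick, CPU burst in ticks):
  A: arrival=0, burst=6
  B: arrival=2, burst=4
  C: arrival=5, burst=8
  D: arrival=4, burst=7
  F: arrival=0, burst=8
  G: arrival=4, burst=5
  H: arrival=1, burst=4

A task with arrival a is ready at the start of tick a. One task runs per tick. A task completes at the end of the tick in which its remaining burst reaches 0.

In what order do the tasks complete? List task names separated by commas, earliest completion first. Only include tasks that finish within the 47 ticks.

t=0: queue=[A,F] q_used=0 → run A
t=1: queue=[A,F,H] q_used=1 → run A
t=2: queue=[A,F,H,B] q_used=2 → run A
t=3: queue=[F,H,B,A] q_used=0 → run F
t=4: queue=[F,H,B,A,D,G] q_used=1 → run F
t=5: queue=[F,H,B,A,D,G,C] q_used=2 → run F
t=6: queue=[H,B,A,D,G,C,F] q_used=0 → run H
t=7: queue=[H,B,A,D,G,C,F] q_used=1 → run H
t=8: queue=[H,B,A,D,G,C,F] q_used=2 → run H
t=9: queue=[B,A,D,G,C,F,H] q_used=0 → run B
t=10: queue=[B,A,D,G,C,F,H] q_used=1 → run B
t=11: queue=[B,A,D,G,C,F,H] q_used=2 → run B
t=12: queue=[A,D,G,C,F,H,B] q_used=0 → run A
t=13: queue=[A,D,G,C,F,H,B] q_used=1 → run A
t=14: queue=[A,D,G,C,F,H,B] q_used=2 → run A
t=15: queue=[D,G,C,F,H,B] q_used=0 → run D
t=16: queue=[D,G,C,F,H,B] q_used=1 → run D
t=17: queue=[D,G,C,F,H,B] q_used=2 → run D
t=18: queue=[G,C,F,H,B,D] q_used=0 → run G
t=19: queue=[G,C,F,H,B,D] q_used=1 → run G
t=20: queue=[G,C,F,H,B,D] q_used=2 → run G
t=21: queue=[C,F,H,B,D,G] q_used=0 → run C
t=22: queue=[C,F,H,B,D,G] q_used=1 → run C
t=23: queue=[C,F,H,B,D,G] q_used=2 → run C
t=24: queue=[F,H,B,D,G,C] q_used=0 → run F
t=25: queue=[F,H,B,D,G,C] q_used=1 → run F
t=26: queue=[F,H,B,D,G,C] q_used=2 → run F
t=27: queue=[H,B,D,G,C,F] q_used=0 → run H
t=28: queue=[B,D,G,C,F] q_used=0 → run B
t=29: queue=[D,G,C,F] q_used=0 → run D
t=30: queue=[D,G,C,F] q_used=1 → run D
t=31: queue=[D,G,C,F] q_used=2 → run D
t=32: queue=[G,C,F,D] q_used=0 → run G
t=33: queue=[G,C,F,D] q_used=1 → run G
t=34: queue=[C,F,D] q_used=0 → run C
t=35: queue=[C,F,D] q_used=1 → run C
t=36: queue=[C,F,D] q_used=2 → run C
t=37: queue=[F,D,C] q_used=0 → run F
t=38: queue=[F,D,C] q_used=1 → run F
t=39: queue=[D,C] q_used=0 → run D
t=40: queue=[C] q_used=0 → run C
t=41: queue=[C] q_used=1 → run C
t=42: (idle)
t=43: (idle)
t=44: (idle)
t=45: (idle)
t=46: (idle)

completion order = A, H, B, G, F, D, C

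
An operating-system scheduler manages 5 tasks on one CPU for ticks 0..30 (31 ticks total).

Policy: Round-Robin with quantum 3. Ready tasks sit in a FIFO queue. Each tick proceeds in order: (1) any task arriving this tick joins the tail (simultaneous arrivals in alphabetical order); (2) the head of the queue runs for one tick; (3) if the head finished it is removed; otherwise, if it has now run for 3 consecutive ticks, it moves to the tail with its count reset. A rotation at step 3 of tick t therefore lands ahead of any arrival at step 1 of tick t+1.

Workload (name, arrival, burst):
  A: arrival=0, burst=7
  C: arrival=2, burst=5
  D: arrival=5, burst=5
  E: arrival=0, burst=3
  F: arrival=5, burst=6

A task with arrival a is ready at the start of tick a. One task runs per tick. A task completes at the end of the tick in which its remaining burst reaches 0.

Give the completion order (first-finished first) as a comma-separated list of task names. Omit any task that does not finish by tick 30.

t=0: queue=[A,E] q_used=0 → run A
t=1: queue=[A,E] q_used=1 → run A
t=2: queue=[A,E,C] q_used=2 → run A
t=3: queue=[E,C,A] q_used=0 → run E
t=4: queue=[E,C,A] q_used=1 → run E
t=5: queue=[E,C,A,D,F] q_used=2 → run E
t=6: queue=[C,A,D,F] q_used=0 → run C
t=7: queue=[C,A,D,F] q_used=1 → run C
t=8: queue=[C,A,D,F] q_used=2 → run C
t=9: queue=[A,D,F,C] q_used=0 → run A
t=10: queue=[A,D,F,C] q_used=1 → run A
t=11: queue=[A,D,F,C] q_used=2 → run A
t=12: queue=[D,F,C,A] q_used=0 → run D
t=13: queue=[D,F,C,A] q_used=1 → run D
t=14: queue=[D,F,C,A] q_used=2 → run D
t=15: queue=[F,C,A,D] q_used=0 → run F
t=16: queue=[F,C,A,D] q_used=1 → run F
t=17: queue=[F,C,A,D] q_used=2 → run F
t=18: queue=[C,A,D,F] q_used=0 → run C
t=19: queue=[C,A,D,F] q_used=1 → run C
t=20: queue=[A,D,F] q_used=0 → run A
t=21: queue=[D,F] q_used=0 → run D
t=22: queue=[D,F] q_used=1 → run D
t=23: queue=[F] q_used=0 → run F
t=24: queue=[F] q_used=1 → run F
t=25: queue=[F] q_used=2 → run F
t=26: (idle)
t=27: (idle)
t=28: (idle)
t=29: (idle)
t=30: (idle)

completion order = E, C, A, D, F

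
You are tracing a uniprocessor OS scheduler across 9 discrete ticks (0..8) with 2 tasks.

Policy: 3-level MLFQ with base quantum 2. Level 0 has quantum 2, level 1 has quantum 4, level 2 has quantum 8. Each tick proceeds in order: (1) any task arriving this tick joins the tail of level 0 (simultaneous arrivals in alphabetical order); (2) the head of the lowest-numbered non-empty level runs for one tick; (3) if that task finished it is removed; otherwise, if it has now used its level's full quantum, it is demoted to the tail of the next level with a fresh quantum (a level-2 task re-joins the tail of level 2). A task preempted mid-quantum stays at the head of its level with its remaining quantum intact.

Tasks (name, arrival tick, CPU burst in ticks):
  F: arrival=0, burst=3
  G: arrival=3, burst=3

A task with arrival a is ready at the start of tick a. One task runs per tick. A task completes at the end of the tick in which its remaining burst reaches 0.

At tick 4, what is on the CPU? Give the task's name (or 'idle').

running at tick 4 = G

t=0: L0/L1/L2 = F/-/- → run F
t=1: L0/L1/L2 = F/-/- → run F
t=2: L0/L1/L2 = -/F/- → run F
t=3: L0/L1/L2 = G/-/- → run G
t=4: L0/L1/L2 = G/-/- → run G
t=5: L0/L1/L2 = -/G/- → run G
t=6: (idle)
t=7: (idle)
t=8: (idle)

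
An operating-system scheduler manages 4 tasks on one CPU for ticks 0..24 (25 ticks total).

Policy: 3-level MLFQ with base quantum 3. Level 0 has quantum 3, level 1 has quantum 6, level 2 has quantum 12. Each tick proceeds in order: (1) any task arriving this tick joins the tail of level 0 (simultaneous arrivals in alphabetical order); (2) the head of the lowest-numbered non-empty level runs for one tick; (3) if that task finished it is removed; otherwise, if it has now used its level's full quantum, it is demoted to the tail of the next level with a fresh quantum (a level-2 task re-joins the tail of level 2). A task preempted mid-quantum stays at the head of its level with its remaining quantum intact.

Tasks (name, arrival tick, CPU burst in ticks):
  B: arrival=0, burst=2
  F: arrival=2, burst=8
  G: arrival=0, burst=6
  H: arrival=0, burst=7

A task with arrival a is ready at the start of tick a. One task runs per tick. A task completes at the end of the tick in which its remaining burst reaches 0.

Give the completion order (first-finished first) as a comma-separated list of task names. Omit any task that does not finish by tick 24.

completion order = B, G, H, F

t=0: L0/L1/L2 = BGH/-/- → run B
t=1: L0/L1/L2 = BGH/-/- → run B
t=2: L0/L1/L2 = GHF/-/- → run G
t=3: L0/L1/L2 = GHF/-/- → run G
t=4: L0/L1/L2 = GHF/-/- → run G
t=5: L0/L1/L2 = HF/G/- → run H
t=6: L0/L1/L2 = HF/G/- → run H
t=7: L0/L1/L2 = HF/G/- → run H
t=8: L0/L1/L2 = F/GH/- → run F
t=9: L0/L1/L2 = F/GH/- → run F
t=10: L0/L1/L2 = F/GH/- → run F
t=11: L0/L1/L2 = -/GHF/- → run G
t=12: L0/L1/L2 = -/GHF/- → run G
t=13: L0/L1/L2 = -/GHF/- → run G
t=14: L0/L1/L2 = -/HF/- → run H
t=15: L0/L1/L2 = -/HF/- → run H
t=16: L0/L1/L2 = -/HF/- → run H
t=17: L0/L1/L2 = -/HF/- → run H
t=18: L0/L1/L2 = -/F/- → run F
t=19: L0/L1/L2 = -/F/- → run F
t=20: L0/L1/L2 = -/F/- → run F
t=21: L0/L1/L2 = -/F/- → run F
t=22: L0/L1/L2 = -/F/- → run F
t=23: (idle)
t=24: (idle)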